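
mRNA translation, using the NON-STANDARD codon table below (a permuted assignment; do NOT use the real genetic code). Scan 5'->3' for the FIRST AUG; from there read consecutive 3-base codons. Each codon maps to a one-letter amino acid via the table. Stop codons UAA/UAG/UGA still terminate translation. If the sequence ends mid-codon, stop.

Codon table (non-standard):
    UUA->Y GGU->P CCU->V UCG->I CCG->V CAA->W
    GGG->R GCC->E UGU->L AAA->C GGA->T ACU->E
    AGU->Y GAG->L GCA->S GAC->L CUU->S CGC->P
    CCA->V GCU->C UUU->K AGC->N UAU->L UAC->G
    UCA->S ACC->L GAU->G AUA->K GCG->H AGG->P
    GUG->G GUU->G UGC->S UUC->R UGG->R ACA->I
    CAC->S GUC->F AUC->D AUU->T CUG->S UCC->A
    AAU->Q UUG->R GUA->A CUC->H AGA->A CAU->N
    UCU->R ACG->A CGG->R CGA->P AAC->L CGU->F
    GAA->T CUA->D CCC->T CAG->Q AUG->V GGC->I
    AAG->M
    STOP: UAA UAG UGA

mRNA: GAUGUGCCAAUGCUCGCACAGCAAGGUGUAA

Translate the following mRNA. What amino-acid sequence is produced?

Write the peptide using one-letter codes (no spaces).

Answer: VSWSISNMG

Derivation:
start AUG at pos 1
pos 1: AUG -> V; peptide=V
pos 4: UGC -> S; peptide=VS
pos 7: CAA -> W; peptide=VSW
pos 10: UGC -> S; peptide=VSWS
pos 13: UCG -> I; peptide=VSWSI
pos 16: CAC -> S; peptide=VSWSIS
pos 19: AGC -> N; peptide=VSWSISN
pos 22: AAG -> M; peptide=VSWSISNM
pos 25: GUG -> G; peptide=VSWSISNMG
pos 28: UAA -> STOP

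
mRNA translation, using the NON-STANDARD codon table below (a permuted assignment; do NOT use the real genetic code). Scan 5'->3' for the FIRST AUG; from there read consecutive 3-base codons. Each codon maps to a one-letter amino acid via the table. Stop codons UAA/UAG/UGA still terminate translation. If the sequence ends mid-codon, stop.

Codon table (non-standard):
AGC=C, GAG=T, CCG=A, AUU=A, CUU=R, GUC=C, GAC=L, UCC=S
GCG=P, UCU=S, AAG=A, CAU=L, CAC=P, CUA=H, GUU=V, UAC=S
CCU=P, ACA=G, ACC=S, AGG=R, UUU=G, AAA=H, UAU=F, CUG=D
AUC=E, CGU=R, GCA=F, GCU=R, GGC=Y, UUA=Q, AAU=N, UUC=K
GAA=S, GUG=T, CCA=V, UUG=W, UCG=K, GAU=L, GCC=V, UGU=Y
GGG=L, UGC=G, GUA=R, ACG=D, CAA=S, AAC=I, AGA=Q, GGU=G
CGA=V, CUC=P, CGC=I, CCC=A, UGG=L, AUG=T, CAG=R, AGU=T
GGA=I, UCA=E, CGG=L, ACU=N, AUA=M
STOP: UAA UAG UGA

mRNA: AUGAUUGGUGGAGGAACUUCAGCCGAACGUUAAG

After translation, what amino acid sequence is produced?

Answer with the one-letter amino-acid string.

start AUG at pos 0
pos 0: AUG -> T; peptide=T
pos 3: AUU -> A; peptide=TA
pos 6: GGU -> G; peptide=TAG
pos 9: GGA -> I; peptide=TAGI
pos 12: GGA -> I; peptide=TAGII
pos 15: ACU -> N; peptide=TAGIIN
pos 18: UCA -> E; peptide=TAGIINE
pos 21: GCC -> V; peptide=TAGIINEV
pos 24: GAA -> S; peptide=TAGIINEVS
pos 27: CGU -> R; peptide=TAGIINEVSR
pos 30: UAA -> STOP

Answer: TAGIINEVSR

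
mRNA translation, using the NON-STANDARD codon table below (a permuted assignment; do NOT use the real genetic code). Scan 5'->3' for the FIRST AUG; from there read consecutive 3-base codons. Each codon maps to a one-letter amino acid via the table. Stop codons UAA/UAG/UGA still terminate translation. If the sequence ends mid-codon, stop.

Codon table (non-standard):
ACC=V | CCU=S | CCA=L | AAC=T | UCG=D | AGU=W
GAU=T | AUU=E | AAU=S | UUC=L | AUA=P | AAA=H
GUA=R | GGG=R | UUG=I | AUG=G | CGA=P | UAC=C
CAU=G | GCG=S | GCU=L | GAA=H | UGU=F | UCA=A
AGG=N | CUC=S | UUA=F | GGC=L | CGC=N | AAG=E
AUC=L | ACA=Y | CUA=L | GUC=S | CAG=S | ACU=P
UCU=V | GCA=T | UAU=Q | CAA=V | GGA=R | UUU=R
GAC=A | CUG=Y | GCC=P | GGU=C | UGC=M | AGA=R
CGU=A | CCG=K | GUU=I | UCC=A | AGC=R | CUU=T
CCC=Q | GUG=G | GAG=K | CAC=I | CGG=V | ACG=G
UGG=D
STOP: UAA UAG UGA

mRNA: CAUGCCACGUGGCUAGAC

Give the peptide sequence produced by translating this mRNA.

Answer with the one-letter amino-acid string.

start AUG at pos 1
pos 1: AUG -> G; peptide=G
pos 4: CCA -> L; peptide=GL
pos 7: CGU -> A; peptide=GLA
pos 10: GGC -> L; peptide=GLAL
pos 13: UAG -> STOP

Answer: GLAL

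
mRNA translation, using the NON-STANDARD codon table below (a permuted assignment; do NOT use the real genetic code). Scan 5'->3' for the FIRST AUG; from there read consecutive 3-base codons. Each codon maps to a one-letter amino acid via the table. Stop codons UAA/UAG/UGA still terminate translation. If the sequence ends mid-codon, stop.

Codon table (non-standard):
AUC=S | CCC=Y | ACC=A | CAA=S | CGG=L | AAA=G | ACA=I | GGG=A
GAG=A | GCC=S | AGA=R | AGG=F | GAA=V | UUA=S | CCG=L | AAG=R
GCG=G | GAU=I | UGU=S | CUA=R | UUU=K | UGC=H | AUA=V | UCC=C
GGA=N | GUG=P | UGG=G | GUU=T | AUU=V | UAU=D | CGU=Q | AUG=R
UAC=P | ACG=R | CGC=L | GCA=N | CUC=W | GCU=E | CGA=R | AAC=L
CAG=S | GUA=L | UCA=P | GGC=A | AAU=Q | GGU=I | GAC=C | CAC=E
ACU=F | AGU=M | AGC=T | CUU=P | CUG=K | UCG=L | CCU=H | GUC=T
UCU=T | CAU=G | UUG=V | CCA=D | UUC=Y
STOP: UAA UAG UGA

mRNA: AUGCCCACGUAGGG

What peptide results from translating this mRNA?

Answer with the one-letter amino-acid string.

start AUG at pos 0
pos 0: AUG -> R; peptide=R
pos 3: CCC -> Y; peptide=RY
pos 6: ACG -> R; peptide=RYR
pos 9: UAG -> STOP

Answer: RYR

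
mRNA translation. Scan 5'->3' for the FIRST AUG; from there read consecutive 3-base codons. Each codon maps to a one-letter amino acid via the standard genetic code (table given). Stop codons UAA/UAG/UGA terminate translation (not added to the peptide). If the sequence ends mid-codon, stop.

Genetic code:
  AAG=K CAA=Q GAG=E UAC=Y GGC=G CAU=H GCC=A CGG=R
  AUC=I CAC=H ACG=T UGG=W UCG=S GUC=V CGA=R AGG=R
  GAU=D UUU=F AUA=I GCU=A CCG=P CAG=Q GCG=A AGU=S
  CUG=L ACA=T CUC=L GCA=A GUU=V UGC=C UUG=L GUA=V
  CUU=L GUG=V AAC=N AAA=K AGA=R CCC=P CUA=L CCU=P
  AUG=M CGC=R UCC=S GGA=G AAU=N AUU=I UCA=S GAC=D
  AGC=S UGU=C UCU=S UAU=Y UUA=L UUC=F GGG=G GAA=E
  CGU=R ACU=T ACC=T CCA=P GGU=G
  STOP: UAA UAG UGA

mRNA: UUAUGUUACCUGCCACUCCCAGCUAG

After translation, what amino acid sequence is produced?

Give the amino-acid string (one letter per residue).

Answer: MLPATPS

Derivation:
start AUG at pos 2
pos 2: AUG -> M; peptide=M
pos 5: UUA -> L; peptide=ML
pos 8: CCU -> P; peptide=MLP
pos 11: GCC -> A; peptide=MLPA
pos 14: ACU -> T; peptide=MLPAT
pos 17: CCC -> P; peptide=MLPATP
pos 20: AGC -> S; peptide=MLPATPS
pos 23: UAG -> STOP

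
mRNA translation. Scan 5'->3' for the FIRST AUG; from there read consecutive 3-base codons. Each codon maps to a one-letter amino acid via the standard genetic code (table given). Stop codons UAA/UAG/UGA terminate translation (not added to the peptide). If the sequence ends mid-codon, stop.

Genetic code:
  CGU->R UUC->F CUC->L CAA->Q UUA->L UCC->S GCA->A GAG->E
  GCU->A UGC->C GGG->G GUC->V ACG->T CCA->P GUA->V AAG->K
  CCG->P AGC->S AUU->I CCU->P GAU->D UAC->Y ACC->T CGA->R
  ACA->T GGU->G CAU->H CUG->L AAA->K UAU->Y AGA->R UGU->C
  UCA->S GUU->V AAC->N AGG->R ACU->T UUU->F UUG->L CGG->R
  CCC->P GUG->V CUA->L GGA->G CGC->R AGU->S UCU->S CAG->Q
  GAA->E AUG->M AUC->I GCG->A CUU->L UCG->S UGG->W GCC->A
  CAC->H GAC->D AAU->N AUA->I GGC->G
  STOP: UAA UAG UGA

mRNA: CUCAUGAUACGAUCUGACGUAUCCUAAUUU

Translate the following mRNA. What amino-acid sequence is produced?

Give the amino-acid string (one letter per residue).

start AUG at pos 3
pos 3: AUG -> M; peptide=M
pos 6: AUA -> I; peptide=MI
pos 9: CGA -> R; peptide=MIR
pos 12: UCU -> S; peptide=MIRS
pos 15: GAC -> D; peptide=MIRSD
pos 18: GUA -> V; peptide=MIRSDV
pos 21: UCC -> S; peptide=MIRSDVS
pos 24: UAA -> STOP

Answer: MIRSDVS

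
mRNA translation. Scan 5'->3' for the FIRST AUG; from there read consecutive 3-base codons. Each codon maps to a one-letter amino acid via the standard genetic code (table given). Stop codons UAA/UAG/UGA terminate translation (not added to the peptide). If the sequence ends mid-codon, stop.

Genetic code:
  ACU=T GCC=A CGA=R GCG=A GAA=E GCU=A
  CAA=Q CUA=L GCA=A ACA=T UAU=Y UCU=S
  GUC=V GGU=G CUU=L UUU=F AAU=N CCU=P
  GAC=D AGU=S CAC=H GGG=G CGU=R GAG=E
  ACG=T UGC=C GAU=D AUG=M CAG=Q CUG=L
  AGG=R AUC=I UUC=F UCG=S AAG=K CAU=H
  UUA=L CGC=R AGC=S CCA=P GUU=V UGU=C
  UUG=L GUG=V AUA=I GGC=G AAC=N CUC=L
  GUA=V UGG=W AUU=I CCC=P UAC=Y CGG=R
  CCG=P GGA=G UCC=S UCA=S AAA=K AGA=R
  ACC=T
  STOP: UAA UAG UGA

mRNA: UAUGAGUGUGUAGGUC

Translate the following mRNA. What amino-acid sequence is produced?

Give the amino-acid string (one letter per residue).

Answer: MSV

Derivation:
start AUG at pos 1
pos 1: AUG -> M; peptide=M
pos 4: AGU -> S; peptide=MS
pos 7: GUG -> V; peptide=MSV
pos 10: UAG -> STOP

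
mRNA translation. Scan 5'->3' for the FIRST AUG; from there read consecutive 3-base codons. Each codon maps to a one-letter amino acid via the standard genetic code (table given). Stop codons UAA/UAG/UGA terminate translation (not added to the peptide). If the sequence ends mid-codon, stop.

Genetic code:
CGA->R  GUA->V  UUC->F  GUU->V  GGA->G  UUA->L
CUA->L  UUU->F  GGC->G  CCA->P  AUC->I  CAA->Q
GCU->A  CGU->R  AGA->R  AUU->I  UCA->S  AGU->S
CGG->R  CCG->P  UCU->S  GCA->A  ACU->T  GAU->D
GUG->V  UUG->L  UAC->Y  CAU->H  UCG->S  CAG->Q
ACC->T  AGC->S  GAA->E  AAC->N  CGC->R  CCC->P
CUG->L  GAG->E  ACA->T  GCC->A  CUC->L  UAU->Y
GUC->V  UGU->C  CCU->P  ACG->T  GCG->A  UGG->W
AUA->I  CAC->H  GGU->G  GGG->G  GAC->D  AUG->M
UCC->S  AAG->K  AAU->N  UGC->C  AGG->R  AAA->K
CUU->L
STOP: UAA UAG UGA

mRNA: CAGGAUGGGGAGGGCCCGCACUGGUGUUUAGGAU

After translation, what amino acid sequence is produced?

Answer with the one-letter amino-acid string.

Answer: MGRARTGV

Derivation:
start AUG at pos 4
pos 4: AUG -> M; peptide=M
pos 7: GGG -> G; peptide=MG
pos 10: AGG -> R; peptide=MGR
pos 13: GCC -> A; peptide=MGRA
pos 16: CGC -> R; peptide=MGRAR
pos 19: ACU -> T; peptide=MGRART
pos 22: GGU -> G; peptide=MGRARTG
pos 25: GUU -> V; peptide=MGRARTGV
pos 28: UAG -> STOP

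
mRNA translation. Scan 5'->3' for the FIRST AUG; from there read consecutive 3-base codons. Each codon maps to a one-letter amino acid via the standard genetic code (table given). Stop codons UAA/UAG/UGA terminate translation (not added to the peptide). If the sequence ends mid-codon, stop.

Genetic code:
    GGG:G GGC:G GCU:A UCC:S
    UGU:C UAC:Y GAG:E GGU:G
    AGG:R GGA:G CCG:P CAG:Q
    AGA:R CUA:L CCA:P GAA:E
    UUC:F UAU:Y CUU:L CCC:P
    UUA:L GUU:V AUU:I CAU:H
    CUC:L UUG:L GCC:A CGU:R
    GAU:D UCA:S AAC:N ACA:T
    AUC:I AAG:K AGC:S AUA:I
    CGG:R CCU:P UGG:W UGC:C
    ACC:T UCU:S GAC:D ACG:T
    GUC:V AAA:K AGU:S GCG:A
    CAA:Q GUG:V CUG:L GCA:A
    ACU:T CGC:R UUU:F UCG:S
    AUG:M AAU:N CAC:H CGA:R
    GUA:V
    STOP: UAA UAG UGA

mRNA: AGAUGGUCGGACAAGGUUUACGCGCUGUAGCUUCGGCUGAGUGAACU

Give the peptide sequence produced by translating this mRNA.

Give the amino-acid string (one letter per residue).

start AUG at pos 2
pos 2: AUG -> M; peptide=M
pos 5: GUC -> V; peptide=MV
pos 8: GGA -> G; peptide=MVG
pos 11: CAA -> Q; peptide=MVGQ
pos 14: GGU -> G; peptide=MVGQG
pos 17: UUA -> L; peptide=MVGQGL
pos 20: CGC -> R; peptide=MVGQGLR
pos 23: GCU -> A; peptide=MVGQGLRA
pos 26: GUA -> V; peptide=MVGQGLRAV
pos 29: GCU -> A; peptide=MVGQGLRAVA
pos 32: UCG -> S; peptide=MVGQGLRAVAS
pos 35: GCU -> A; peptide=MVGQGLRAVASA
pos 38: GAG -> E; peptide=MVGQGLRAVASAE
pos 41: UGA -> STOP

Answer: MVGQGLRAVASAE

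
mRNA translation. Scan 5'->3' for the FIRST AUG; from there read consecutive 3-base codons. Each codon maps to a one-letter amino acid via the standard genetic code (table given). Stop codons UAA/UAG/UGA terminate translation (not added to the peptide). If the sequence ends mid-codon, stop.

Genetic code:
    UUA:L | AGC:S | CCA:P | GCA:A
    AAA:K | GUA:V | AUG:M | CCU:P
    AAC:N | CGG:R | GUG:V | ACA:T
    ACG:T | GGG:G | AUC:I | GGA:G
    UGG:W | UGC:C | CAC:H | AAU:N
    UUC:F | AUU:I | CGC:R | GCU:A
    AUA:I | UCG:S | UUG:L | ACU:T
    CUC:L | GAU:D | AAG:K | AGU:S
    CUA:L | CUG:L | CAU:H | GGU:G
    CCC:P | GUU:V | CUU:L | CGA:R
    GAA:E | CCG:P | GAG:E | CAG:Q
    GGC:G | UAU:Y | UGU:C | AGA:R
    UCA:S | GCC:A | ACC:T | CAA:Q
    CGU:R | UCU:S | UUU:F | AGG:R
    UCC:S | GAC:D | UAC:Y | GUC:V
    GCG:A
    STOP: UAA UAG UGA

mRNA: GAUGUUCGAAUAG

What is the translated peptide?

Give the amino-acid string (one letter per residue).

start AUG at pos 1
pos 1: AUG -> M; peptide=M
pos 4: UUC -> F; peptide=MF
pos 7: GAA -> E; peptide=MFE
pos 10: UAG -> STOP

Answer: MFE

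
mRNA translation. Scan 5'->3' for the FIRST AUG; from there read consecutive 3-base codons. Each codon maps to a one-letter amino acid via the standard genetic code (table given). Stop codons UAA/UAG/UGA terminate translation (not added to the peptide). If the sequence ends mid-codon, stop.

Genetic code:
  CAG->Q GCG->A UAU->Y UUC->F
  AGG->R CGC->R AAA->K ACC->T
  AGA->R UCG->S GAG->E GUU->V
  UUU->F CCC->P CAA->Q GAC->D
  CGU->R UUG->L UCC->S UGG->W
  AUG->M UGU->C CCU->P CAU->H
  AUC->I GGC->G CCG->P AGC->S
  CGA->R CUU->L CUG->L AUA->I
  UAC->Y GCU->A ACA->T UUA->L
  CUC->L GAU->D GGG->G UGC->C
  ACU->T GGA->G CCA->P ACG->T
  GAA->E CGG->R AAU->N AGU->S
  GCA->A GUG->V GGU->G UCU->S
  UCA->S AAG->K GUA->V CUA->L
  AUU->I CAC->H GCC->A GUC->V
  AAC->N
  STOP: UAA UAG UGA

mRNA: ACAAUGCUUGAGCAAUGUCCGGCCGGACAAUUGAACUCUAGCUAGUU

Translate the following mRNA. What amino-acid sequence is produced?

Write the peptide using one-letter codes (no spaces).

start AUG at pos 3
pos 3: AUG -> M; peptide=M
pos 6: CUU -> L; peptide=ML
pos 9: GAG -> E; peptide=MLE
pos 12: CAA -> Q; peptide=MLEQ
pos 15: UGU -> C; peptide=MLEQC
pos 18: CCG -> P; peptide=MLEQCP
pos 21: GCC -> A; peptide=MLEQCPA
pos 24: GGA -> G; peptide=MLEQCPAG
pos 27: CAA -> Q; peptide=MLEQCPAGQ
pos 30: UUG -> L; peptide=MLEQCPAGQL
pos 33: AAC -> N; peptide=MLEQCPAGQLN
pos 36: UCU -> S; peptide=MLEQCPAGQLNS
pos 39: AGC -> S; peptide=MLEQCPAGQLNSS
pos 42: UAG -> STOP

Answer: MLEQCPAGQLNSS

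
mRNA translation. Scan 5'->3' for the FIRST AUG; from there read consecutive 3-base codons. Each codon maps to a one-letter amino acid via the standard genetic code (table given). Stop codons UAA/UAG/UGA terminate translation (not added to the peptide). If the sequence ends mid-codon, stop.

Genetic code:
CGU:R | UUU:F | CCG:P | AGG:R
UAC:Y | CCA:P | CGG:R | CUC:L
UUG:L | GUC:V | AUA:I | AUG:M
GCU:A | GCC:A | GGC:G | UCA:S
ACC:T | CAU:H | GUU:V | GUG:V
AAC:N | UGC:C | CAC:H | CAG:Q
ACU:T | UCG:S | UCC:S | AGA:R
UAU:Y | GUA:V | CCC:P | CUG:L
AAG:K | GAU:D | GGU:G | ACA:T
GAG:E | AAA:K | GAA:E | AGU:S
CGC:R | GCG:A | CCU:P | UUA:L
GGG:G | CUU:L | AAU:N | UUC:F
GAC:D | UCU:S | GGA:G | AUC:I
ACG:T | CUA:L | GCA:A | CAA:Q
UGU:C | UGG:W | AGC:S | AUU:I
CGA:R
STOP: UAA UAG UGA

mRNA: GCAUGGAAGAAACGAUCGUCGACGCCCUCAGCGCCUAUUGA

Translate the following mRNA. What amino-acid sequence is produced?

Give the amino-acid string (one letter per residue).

start AUG at pos 2
pos 2: AUG -> M; peptide=M
pos 5: GAA -> E; peptide=ME
pos 8: GAA -> E; peptide=MEE
pos 11: ACG -> T; peptide=MEET
pos 14: AUC -> I; peptide=MEETI
pos 17: GUC -> V; peptide=MEETIV
pos 20: GAC -> D; peptide=MEETIVD
pos 23: GCC -> A; peptide=MEETIVDA
pos 26: CUC -> L; peptide=MEETIVDAL
pos 29: AGC -> S; peptide=MEETIVDALS
pos 32: GCC -> A; peptide=MEETIVDALSA
pos 35: UAU -> Y; peptide=MEETIVDALSAY
pos 38: UGA -> STOP

Answer: MEETIVDALSAY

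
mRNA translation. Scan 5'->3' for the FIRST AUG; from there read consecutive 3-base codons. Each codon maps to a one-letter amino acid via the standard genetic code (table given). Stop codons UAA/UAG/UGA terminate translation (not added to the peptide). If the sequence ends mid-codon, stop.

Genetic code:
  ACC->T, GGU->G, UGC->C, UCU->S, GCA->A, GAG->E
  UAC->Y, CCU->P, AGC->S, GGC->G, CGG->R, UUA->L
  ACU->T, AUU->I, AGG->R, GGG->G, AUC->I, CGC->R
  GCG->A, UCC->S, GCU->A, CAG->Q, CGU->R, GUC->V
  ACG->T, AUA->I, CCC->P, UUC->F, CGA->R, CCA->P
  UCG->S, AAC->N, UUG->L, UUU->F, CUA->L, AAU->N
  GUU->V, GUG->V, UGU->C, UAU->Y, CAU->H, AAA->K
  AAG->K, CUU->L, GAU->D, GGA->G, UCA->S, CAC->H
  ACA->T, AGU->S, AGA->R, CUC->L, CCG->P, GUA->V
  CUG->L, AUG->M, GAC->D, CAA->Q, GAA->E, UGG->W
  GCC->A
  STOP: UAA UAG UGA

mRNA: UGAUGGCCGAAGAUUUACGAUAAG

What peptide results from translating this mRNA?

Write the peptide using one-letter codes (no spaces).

Answer: MAEDLR

Derivation:
start AUG at pos 2
pos 2: AUG -> M; peptide=M
pos 5: GCC -> A; peptide=MA
pos 8: GAA -> E; peptide=MAE
pos 11: GAU -> D; peptide=MAED
pos 14: UUA -> L; peptide=MAEDL
pos 17: CGA -> R; peptide=MAEDLR
pos 20: UAA -> STOP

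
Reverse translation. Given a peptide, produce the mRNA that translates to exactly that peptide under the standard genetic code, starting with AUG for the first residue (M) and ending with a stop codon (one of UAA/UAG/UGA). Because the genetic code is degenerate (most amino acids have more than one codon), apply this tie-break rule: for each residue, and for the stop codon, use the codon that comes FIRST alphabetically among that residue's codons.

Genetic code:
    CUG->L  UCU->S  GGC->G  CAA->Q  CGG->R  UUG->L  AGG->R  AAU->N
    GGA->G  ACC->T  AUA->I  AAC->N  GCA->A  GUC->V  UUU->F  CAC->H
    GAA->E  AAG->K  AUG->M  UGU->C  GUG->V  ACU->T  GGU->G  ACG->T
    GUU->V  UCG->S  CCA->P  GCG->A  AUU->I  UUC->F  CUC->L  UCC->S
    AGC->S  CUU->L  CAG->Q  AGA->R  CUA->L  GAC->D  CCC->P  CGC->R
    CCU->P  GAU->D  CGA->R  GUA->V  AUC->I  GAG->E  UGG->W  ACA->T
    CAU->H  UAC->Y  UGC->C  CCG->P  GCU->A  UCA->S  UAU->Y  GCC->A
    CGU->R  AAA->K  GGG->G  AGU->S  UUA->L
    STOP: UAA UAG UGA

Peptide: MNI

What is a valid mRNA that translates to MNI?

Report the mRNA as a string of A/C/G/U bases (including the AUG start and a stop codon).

Answer: mRNA: AUGAACAUAUAA

Derivation:
residue 1: M -> AUG (start codon)
residue 2: N codons sorted = AAC,AAU -> pick first = AAC
residue 3: I codons sorted = AUA,AUC,AUU -> pick first = AUA
terminator: stop codons sorted = UAA,UAG,UGA -> pick first = UAA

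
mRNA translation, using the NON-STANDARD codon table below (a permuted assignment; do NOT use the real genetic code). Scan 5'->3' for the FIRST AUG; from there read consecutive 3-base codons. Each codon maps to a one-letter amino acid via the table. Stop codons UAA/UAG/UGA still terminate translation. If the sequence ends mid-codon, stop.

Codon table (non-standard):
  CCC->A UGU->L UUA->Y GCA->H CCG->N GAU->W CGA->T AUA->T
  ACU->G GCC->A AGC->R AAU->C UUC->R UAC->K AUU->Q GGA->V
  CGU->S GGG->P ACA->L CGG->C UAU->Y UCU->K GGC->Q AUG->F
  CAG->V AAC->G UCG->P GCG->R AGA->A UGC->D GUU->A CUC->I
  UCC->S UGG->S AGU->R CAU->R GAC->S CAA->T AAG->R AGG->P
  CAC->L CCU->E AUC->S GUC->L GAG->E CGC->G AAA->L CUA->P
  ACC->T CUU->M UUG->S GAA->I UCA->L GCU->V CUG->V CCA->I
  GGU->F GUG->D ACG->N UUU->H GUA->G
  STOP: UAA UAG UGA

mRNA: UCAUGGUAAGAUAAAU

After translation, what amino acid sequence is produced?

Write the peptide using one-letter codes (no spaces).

start AUG at pos 2
pos 2: AUG -> F; peptide=F
pos 5: GUA -> G; peptide=FG
pos 8: AGA -> A; peptide=FGA
pos 11: UAA -> STOP

Answer: FGA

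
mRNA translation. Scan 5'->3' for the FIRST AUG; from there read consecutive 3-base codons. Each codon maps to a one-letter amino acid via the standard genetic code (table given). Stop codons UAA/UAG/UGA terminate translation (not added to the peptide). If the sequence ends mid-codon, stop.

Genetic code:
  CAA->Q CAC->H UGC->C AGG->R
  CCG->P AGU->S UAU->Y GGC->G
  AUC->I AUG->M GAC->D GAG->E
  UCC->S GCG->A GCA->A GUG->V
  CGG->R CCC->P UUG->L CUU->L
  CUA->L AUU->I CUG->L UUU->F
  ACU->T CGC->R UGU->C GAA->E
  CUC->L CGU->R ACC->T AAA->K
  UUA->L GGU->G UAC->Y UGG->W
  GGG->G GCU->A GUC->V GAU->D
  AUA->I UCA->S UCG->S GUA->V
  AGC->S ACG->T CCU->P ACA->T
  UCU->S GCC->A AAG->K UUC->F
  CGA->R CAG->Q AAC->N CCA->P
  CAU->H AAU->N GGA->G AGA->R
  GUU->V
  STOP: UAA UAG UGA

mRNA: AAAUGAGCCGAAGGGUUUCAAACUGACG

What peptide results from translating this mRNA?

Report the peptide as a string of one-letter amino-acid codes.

Answer: MSRRVSN

Derivation:
start AUG at pos 2
pos 2: AUG -> M; peptide=M
pos 5: AGC -> S; peptide=MS
pos 8: CGA -> R; peptide=MSR
pos 11: AGG -> R; peptide=MSRR
pos 14: GUU -> V; peptide=MSRRV
pos 17: UCA -> S; peptide=MSRRVS
pos 20: AAC -> N; peptide=MSRRVSN
pos 23: UGA -> STOP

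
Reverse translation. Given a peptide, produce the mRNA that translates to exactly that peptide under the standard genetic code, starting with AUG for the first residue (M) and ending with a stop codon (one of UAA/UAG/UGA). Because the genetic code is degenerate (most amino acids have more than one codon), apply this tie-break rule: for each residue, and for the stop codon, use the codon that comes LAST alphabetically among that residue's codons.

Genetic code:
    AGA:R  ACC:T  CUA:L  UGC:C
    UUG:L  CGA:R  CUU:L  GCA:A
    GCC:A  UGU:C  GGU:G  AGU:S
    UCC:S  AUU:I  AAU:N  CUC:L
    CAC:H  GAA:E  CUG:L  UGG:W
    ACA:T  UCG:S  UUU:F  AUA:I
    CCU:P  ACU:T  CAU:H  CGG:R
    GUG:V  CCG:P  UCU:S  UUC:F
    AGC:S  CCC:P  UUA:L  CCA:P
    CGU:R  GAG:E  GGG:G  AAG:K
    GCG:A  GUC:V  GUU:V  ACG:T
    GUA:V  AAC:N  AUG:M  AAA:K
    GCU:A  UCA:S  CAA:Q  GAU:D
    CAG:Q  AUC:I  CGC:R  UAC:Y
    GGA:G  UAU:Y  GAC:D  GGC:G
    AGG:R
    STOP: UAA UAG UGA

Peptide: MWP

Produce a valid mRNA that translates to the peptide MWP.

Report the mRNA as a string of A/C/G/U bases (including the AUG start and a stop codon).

residue 1: M -> AUG (start codon)
residue 2: W -> UGG (only codon)
residue 3: P codons sorted = CCA,CCC,CCG,CCU -> pick last = CCU
terminator: stop codons sorted = UAA,UAG,UGA -> pick last = UGA

Answer: mRNA: AUGUGGCCUUGA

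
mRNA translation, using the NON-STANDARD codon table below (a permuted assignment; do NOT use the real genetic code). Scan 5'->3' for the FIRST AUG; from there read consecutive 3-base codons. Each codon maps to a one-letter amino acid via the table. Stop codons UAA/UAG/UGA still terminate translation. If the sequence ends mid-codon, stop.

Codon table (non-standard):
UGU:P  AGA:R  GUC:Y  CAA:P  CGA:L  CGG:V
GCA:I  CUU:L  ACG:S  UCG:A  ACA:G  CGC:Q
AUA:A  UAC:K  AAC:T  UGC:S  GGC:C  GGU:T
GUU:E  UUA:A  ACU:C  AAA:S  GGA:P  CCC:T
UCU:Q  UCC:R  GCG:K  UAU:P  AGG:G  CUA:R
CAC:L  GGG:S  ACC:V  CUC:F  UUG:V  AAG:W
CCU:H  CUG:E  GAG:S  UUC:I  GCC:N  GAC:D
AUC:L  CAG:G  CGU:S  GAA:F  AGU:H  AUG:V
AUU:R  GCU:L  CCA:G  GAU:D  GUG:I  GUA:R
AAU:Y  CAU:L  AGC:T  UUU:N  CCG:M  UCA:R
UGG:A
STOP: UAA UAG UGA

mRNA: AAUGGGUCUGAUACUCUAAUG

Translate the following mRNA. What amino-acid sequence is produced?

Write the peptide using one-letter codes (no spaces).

start AUG at pos 1
pos 1: AUG -> V; peptide=V
pos 4: GGU -> T; peptide=VT
pos 7: CUG -> E; peptide=VTE
pos 10: AUA -> A; peptide=VTEA
pos 13: CUC -> F; peptide=VTEAF
pos 16: UAA -> STOP

Answer: VTEAF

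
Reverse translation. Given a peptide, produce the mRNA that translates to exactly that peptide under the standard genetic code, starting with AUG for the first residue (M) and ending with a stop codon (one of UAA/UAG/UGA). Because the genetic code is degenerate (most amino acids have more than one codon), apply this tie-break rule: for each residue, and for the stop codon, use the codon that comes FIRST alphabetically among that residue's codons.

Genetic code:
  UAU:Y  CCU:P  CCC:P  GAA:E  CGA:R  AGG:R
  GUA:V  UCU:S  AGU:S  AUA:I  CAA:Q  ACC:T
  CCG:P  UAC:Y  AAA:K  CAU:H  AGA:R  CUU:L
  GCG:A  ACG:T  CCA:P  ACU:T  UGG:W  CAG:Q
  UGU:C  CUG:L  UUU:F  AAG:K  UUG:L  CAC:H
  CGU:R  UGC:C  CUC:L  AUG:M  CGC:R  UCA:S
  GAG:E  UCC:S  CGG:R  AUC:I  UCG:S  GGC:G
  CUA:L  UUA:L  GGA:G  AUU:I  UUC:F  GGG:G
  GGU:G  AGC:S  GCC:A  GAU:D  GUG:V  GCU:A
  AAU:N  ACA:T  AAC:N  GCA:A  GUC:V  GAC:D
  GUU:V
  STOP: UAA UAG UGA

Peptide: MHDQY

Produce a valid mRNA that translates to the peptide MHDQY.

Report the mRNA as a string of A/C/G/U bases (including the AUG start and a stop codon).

Answer: mRNA: AUGCACGACCAAUACUAA

Derivation:
residue 1: M -> AUG (start codon)
residue 2: H codons sorted = CAC,CAU -> pick first = CAC
residue 3: D codons sorted = GAC,GAU -> pick first = GAC
residue 4: Q codons sorted = CAA,CAG -> pick first = CAA
residue 5: Y codons sorted = UAC,UAU -> pick first = UAC
terminator: stop codons sorted = UAA,UAG,UGA -> pick first = UAA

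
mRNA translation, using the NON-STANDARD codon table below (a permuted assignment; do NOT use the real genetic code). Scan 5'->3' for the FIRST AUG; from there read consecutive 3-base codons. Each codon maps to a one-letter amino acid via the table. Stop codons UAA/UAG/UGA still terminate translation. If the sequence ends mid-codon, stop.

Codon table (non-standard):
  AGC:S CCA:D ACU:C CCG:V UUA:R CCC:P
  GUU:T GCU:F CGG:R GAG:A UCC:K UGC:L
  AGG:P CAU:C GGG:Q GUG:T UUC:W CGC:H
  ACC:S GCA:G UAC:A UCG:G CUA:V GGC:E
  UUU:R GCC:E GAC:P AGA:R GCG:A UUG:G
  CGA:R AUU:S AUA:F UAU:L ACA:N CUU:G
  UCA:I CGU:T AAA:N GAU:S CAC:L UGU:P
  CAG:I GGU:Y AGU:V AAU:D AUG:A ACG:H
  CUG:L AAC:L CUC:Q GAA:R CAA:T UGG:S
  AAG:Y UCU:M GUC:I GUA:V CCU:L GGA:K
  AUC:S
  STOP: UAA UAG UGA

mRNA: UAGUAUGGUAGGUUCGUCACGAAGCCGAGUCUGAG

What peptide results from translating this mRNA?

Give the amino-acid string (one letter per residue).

Answer: AVYGIRSRI

Derivation:
start AUG at pos 4
pos 4: AUG -> A; peptide=A
pos 7: GUA -> V; peptide=AV
pos 10: GGU -> Y; peptide=AVY
pos 13: UCG -> G; peptide=AVYG
pos 16: UCA -> I; peptide=AVYGI
pos 19: CGA -> R; peptide=AVYGIR
pos 22: AGC -> S; peptide=AVYGIRS
pos 25: CGA -> R; peptide=AVYGIRSR
pos 28: GUC -> I; peptide=AVYGIRSRI
pos 31: UGA -> STOP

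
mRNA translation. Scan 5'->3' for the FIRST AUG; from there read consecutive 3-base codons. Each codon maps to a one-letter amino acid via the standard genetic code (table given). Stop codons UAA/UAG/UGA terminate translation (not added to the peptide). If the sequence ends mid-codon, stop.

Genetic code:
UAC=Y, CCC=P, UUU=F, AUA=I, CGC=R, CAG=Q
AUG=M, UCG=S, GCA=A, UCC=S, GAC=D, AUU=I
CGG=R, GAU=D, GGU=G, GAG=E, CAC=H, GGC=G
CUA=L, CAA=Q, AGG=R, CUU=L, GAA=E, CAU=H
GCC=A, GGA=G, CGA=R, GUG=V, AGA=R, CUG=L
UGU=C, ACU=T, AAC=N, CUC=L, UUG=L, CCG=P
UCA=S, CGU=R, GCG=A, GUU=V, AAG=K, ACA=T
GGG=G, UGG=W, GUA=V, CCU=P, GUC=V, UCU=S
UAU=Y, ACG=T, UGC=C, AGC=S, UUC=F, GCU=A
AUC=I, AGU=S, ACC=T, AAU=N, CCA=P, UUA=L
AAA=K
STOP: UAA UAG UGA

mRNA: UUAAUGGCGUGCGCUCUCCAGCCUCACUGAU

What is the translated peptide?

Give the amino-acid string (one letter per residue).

start AUG at pos 3
pos 3: AUG -> M; peptide=M
pos 6: GCG -> A; peptide=MA
pos 9: UGC -> C; peptide=MAC
pos 12: GCU -> A; peptide=MACA
pos 15: CUC -> L; peptide=MACAL
pos 18: CAG -> Q; peptide=MACALQ
pos 21: CCU -> P; peptide=MACALQP
pos 24: CAC -> H; peptide=MACALQPH
pos 27: UGA -> STOP

Answer: MACALQPH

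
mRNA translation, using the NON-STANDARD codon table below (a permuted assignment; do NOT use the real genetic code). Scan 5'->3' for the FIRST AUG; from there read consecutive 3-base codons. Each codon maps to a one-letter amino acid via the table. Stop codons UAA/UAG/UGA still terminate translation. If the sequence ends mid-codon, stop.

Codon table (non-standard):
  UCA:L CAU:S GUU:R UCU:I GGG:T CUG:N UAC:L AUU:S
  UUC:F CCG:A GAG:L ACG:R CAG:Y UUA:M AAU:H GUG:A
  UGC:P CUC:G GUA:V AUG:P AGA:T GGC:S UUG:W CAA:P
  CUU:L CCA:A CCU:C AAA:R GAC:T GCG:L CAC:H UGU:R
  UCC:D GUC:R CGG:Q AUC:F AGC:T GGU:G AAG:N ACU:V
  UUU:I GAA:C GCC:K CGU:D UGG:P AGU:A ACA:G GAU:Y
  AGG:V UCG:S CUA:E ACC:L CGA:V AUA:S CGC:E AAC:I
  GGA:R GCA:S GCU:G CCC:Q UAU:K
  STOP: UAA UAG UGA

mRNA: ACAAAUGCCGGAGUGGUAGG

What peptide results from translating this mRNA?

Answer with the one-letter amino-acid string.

start AUG at pos 4
pos 4: AUG -> P; peptide=P
pos 7: CCG -> A; peptide=PA
pos 10: GAG -> L; peptide=PAL
pos 13: UGG -> P; peptide=PALP
pos 16: UAG -> STOP

Answer: PALP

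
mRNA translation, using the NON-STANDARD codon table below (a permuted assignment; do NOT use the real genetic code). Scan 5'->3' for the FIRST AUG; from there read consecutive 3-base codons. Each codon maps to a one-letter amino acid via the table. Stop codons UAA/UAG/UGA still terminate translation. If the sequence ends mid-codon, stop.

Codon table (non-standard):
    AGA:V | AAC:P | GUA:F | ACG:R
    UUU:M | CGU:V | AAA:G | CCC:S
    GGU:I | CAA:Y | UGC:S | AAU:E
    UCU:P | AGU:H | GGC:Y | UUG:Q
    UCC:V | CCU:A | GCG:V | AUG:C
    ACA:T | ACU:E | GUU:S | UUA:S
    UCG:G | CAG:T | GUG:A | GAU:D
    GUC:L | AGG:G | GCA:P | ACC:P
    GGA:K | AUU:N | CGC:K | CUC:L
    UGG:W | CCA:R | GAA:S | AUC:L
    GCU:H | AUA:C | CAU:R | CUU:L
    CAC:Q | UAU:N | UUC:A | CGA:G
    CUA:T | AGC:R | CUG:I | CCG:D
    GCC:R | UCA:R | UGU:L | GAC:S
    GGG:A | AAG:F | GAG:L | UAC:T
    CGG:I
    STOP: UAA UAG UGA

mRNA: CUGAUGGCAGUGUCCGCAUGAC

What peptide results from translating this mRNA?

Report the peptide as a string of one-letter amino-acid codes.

start AUG at pos 3
pos 3: AUG -> C; peptide=C
pos 6: GCA -> P; peptide=CP
pos 9: GUG -> A; peptide=CPA
pos 12: UCC -> V; peptide=CPAV
pos 15: GCA -> P; peptide=CPAVP
pos 18: UGA -> STOP

Answer: CPAVP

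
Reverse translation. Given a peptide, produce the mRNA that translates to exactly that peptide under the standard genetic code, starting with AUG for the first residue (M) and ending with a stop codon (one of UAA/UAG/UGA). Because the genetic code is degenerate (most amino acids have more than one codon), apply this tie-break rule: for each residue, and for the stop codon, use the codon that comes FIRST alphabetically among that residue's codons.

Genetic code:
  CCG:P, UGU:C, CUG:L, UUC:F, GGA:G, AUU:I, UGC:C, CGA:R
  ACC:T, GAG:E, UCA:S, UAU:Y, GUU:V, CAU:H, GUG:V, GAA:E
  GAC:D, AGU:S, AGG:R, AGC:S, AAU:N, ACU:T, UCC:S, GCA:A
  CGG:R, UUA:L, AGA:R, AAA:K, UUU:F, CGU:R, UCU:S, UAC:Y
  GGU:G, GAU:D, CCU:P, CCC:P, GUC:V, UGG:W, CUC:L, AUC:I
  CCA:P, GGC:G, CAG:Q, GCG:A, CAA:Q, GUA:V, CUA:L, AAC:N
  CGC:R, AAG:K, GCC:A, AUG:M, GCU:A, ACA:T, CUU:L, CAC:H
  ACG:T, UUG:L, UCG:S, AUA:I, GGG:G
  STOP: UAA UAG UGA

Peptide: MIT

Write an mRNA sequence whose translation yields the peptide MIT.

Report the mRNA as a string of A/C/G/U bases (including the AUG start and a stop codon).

Answer: mRNA: AUGAUAACAUAA

Derivation:
residue 1: M -> AUG (start codon)
residue 2: I codons sorted = AUA,AUC,AUU -> pick first = AUA
residue 3: T codons sorted = ACA,ACC,ACG,ACU -> pick first = ACA
terminator: stop codons sorted = UAA,UAG,UGA -> pick first = UAA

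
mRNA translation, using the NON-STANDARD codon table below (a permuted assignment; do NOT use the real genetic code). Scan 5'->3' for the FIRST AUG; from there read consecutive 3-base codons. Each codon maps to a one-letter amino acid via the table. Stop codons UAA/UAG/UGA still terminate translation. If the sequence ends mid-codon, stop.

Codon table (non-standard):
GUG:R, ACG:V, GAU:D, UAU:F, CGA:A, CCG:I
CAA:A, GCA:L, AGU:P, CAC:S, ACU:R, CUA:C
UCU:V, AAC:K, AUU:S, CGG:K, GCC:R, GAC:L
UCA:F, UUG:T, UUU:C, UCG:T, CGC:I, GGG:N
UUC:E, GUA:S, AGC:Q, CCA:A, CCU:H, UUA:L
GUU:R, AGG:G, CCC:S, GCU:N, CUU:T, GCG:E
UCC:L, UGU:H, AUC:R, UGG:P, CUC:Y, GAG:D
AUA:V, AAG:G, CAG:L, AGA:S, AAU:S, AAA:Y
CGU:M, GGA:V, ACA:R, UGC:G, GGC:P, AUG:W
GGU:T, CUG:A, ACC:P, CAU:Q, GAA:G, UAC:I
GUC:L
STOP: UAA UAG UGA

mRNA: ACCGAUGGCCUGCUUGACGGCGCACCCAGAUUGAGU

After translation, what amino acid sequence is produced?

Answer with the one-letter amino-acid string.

start AUG at pos 4
pos 4: AUG -> W; peptide=W
pos 7: GCC -> R; peptide=WR
pos 10: UGC -> G; peptide=WRG
pos 13: UUG -> T; peptide=WRGT
pos 16: ACG -> V; peptide=WRGTV
pos 19: GCG -> E; peptide=WRGTVE
pos 22: CAC -> S; peptide=WRGTVES
pos 25: CCA -> A; peptide=WRGTVESA
pos 28: GAU -> D; peptide=WRGTVESAD
pos 31: UGA -> STOP

Answer: WRGTVESAD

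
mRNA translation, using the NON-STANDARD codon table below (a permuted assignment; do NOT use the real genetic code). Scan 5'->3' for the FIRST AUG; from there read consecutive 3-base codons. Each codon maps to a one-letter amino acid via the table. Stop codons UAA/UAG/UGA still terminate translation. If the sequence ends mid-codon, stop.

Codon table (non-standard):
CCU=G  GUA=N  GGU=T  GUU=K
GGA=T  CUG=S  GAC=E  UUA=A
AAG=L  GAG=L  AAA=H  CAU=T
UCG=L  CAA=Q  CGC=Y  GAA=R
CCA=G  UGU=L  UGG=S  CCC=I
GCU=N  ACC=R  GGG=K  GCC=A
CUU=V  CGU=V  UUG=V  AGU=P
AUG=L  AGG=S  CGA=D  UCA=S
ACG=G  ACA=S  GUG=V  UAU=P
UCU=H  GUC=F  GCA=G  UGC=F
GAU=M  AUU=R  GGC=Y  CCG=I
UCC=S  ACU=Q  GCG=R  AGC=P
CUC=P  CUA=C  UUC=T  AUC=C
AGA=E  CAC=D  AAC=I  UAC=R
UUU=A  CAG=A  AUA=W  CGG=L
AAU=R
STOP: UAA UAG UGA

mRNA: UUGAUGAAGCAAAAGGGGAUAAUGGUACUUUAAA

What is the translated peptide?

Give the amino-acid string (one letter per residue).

start AUG at pos 3
pos 3: AUG -> L; peptide=L
pos 6: AAG -> L; peptide=LL
pos 9: CAA -> Q; peptide=LLQ
pos 12: AAG -> L; peptide=LLQL
pos 15: GGG -> K; peptide=LLQLK
pos 18: AUA -> W; peptide=LLQLKW
pos 21: AUG -> L; peptide=LLQLKWL
pos 24: GUA -> N; peptide=LLQLKWLN
pos 27: CUU -> V; peptide=LLQLKWLNV
pos 30: UAA -> STOP

Answer: LLQLKWLNV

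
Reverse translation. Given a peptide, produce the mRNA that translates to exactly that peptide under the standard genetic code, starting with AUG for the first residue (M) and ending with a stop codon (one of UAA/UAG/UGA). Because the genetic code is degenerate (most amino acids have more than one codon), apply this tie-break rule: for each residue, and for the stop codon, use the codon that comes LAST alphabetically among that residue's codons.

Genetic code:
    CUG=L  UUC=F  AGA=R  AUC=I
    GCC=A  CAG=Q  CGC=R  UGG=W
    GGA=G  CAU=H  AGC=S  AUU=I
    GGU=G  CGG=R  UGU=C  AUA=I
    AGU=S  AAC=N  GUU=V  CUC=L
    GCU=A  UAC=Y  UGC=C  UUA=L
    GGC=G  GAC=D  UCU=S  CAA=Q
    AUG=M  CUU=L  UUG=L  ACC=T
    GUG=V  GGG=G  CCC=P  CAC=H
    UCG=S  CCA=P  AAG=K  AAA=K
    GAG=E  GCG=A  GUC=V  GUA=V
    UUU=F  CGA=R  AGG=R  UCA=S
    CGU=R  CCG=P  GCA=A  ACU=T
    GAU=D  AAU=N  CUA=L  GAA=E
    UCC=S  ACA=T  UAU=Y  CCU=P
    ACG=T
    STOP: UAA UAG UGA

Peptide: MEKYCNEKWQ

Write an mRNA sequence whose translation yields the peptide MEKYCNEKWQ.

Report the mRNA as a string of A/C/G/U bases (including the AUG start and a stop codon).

residue 1: M -> AUG (start codon)
residue 2: E codons sorted = GAA,GAG -> pick last = GAG
residue 3: K codons sorted = AAA,AAG -> pick last = AAG
residue 4: Y codons sorted = UAC,UAU -> pick last = UAU
residue 5: C codons sorted = UGC,UGU -> pick last = UGU
residue 6: N codons sorted = AAC,AAU -> pick last = AAU
residue 7: E codons sorted = GAA,GAG -> pick last = GAG
residue 8: K codons sorted = AAA,AAG -> pick last = AAG
residue 9: W -> UGG (only codon)
residue 10: Q codons sorted = CAA,CAG -> pick last = CAG
terminator: stop codons sorted = UAA,UAG,UGA -> pick last = UGA

Answer: mRNA: AUGGAGAAGUAUUGUAAUGAGAAGUGGCAGUGA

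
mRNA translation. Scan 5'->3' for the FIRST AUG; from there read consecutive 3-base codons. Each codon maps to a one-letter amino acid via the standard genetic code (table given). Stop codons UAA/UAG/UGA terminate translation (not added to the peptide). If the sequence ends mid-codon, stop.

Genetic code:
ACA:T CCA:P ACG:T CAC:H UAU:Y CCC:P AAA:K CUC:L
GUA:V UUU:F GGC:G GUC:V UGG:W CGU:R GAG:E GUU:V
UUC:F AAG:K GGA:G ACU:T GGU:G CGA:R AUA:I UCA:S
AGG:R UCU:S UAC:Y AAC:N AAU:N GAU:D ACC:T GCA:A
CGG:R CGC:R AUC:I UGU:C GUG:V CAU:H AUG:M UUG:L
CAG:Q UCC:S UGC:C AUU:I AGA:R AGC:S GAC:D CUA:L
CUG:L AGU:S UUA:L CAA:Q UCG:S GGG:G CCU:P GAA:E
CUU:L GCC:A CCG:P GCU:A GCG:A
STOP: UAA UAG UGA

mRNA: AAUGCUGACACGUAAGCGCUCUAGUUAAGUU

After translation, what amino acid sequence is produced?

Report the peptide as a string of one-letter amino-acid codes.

Answer: MLTRKRSS

Derivation:
start AUG at pos 1
pos 1: AUG -> M; peptide=M
pos 4: CUG -> L; peptide=ML
pos 7: ACA -> T; peptide=MLT
pos 10: CGU -> R; peptide=MLTR
pos 13: AAG -> K; peptide=MLTRK
pos 16: CGC -> R; peptide=MLTRKR
pos 19: UCU -> S; peptide=MLTRKRS
pos 22: AGU -> S; peptide=MLTRKRSS
pos 25: UAA -> STOP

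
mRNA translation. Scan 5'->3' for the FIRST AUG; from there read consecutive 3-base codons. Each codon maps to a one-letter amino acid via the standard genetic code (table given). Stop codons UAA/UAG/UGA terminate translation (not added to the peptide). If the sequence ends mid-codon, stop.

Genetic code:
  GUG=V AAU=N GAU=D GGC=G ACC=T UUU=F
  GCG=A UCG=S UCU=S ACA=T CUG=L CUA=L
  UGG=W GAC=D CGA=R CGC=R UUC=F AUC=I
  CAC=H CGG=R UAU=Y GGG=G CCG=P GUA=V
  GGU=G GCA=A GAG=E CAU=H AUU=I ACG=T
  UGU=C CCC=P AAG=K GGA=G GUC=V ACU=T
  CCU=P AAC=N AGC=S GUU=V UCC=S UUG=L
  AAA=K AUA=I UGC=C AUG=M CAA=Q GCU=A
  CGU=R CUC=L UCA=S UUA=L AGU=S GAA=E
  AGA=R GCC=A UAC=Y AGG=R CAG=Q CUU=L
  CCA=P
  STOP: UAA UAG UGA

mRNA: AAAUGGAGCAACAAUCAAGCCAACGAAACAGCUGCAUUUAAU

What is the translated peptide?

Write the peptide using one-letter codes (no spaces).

Answer: MEQQSSQRNSCI

Derivation:
start AUG at pos 2
pos 2: AUG -> M; peptide=M
pos 5: GAG -> E; peptide=ME
pos 8: CAA -> Q; peptide=MEQ
pos 11: CAA -> Q; peptide=MEQQ
pos 14: UCA -> S; peptide=MEQQS
pos 17: AGC -> S; peptide=MEQQSS
pos 20: CAA -> Q; peptide=MEQQSSQ
pos 23: CGA -> R; peptide=MEQQSSQR
pos 26: AAC -> N; peptide=MEQQSSQRN
pos 29: AGC -> S; peptide=MEQQSSQRNS
pos 32: UGC -> C; peptide=MEQQSSQRNSC
pos 35: AUU -> I; peptide=MEQQSSQRNSCI
pos 38: UAA -> STOP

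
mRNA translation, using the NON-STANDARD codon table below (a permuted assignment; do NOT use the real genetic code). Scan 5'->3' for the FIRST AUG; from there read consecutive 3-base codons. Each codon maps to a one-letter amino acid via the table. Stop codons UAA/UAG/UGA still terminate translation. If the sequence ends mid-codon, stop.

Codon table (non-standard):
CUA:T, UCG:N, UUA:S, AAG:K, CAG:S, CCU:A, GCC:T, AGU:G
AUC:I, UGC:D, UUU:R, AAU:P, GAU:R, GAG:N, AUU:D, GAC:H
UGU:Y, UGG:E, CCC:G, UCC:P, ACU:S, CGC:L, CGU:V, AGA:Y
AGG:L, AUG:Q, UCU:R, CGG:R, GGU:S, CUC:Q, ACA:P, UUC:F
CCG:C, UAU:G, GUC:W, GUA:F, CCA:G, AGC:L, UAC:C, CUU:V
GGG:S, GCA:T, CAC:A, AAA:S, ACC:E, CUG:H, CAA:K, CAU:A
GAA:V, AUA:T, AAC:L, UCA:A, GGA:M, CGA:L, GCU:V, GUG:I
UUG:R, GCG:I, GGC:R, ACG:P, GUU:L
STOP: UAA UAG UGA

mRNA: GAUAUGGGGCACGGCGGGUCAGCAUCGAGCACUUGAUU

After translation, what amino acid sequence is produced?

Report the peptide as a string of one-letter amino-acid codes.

Answer: QSARSATNLS

Derivation:
start AUG at pos 3
pos 3: AUG -> Q; peptide=Q
pos 6: GGG -> S; peptide=QS
pos 9: CAC -> A; peptide=QSA
pos 12: GGC -> R; peptide=QSAR
pos 15: GGG -> S; peptide=QSARS
pos 18: UCA -> A; peptide=QSARSA
pos 21: GCA -> T; peptide=QSARSAT
pos 24: UCG -> N; peptide=QSARSATN
pos 27: AGC -> L; peptide=QSARSATNL
pos 30: ACU -> S; peptide=QSARSATNLS
pos 33: UGA -> STOP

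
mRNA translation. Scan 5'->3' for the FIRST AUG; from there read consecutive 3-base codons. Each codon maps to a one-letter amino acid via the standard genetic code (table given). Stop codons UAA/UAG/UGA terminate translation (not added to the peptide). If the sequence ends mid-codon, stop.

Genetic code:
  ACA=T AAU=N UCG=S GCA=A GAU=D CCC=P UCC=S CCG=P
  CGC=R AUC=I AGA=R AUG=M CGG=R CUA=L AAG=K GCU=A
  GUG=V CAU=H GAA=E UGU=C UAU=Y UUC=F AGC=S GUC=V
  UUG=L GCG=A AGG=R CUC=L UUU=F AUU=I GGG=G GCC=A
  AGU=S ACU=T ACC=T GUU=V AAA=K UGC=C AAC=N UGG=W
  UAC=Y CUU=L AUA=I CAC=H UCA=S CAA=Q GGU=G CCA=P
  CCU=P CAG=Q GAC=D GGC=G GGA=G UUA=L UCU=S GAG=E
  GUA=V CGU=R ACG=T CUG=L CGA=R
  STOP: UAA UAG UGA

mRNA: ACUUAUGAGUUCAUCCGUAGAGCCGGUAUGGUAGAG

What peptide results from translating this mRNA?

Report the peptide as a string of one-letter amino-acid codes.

start AUG at pos 4
pos 4: AUG -> M; peptide=M
pos 7: AGU -> S; peptide=MS
pos 10: UCA -> S; peptide=MSS
pos 13: UCC -> S; peptide=MSSS
pos 16: GUA -> V; peptide=MSSSV
pos 19: GAG -> E; peptide=MSSSVE
pos 22: CCG -> P; peptide=MSSSVEP
pos 25: GUA -> V; peptide=MSSSVEPV
pos 28: UGG -> W; peptide=MSSSVEPVW
pos 31: UAG -> STOP

Answer: MSSSVEPVW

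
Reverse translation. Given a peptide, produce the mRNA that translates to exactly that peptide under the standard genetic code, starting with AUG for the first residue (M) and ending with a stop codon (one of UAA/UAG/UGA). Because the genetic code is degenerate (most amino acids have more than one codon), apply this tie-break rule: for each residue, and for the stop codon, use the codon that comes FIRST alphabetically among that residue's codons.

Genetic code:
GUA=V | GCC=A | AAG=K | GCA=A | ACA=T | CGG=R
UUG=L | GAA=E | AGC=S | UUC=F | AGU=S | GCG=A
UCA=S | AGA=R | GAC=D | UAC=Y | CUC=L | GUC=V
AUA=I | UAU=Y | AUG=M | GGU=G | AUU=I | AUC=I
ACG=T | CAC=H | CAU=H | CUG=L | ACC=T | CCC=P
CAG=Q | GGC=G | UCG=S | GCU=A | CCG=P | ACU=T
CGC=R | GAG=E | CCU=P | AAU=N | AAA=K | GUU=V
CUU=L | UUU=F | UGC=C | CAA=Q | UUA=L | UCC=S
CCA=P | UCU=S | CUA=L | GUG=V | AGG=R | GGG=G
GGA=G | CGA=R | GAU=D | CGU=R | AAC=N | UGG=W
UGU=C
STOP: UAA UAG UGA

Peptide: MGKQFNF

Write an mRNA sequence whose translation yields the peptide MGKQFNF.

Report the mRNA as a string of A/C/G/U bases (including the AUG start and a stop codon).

residue 1: M -> AUG (start codon)
residue 2: G codons sorted = GGA,GGC,GGG,GGU -> pick first = GGA
residue 3: K codons sorted = AAA,AAG -> pick first = AAA
residue 4: Q codons sorted = CAA,CAG -> pick first = CAA
residue 5: F codons sorted = UUC,UUU -> pick first = UUC
residue 6: N codons sorted = AAC,AAU -> pick first = AAC
residue 7: F codons sorted = UUC,UUU -> pick first = UUC
terminator: stop codons sorted = UAA,UAG,UGA -> pick first = UAA

Answer: mRNA: AUGGGAAAACAAUUCAACUUCUAA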